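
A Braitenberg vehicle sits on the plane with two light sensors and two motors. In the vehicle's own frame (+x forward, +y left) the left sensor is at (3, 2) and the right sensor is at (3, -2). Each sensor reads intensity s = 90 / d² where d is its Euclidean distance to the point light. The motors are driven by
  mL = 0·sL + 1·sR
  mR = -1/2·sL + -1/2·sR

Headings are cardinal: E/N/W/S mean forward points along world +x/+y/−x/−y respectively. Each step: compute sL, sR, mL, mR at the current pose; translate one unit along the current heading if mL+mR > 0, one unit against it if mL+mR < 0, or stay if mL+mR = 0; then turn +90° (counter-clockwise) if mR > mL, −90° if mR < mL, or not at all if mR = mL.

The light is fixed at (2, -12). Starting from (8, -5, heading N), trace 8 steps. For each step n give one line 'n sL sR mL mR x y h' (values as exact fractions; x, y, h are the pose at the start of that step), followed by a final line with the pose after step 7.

n=0: pose=(8,-5,N); sL=45/58, sR=45/82; mL=45/82, mR=-1575/2378; mL+mR=-135/1189 → advance -1; mR−mL=-1440/1189 → turn -1·90°
n=1: pose=(8,-6,E); sL=18/29, sR=90/97; mL=90/97, mR=-2178/2813; mL+mR=432/2813 → advance +1; mR−mL=-4788/2813 → turn -1·90°
n=2: pose=(9,-6,S); sL=1, sR=45/17; mL=45/17, mR=-31/17; mL+mR=14/17 → advance +1; mR−mL=-76/17 → turn -1·90°
n=3: pose=(9,-7,W); sL=18/5, sR=18/13; mL=18/13, mR=-162/65; mL+mR=-72/65 → advance -1; mR−mL=-252/65 → turn -1·90°
n=4: pose=(10,-7,N); sL=9/10, sR=45/82; mL=45/82, mR=-297/410; mL+mR=-36/205 → advance -1; mR−mL=-261/205 → turn -1·90°
n=5: pose=(10,-8,E); sL=90/157, sR=18/25; mL=18/25, mR=-2538/3925; mL+mR=288/3925 → advance +1; mR−mL=-5364/3925 → turn -1·90°
n=6: pose=(11,-8,S); sL=45/61, sR=9/5; mL=9/5, mR=-387/305; mL+mR=162/305 → advance +1; mR−mL=-936/305 → turn -1·90°
n=7: pose=(11,-9,W); sL=90/37, sR=90/61; mL=90/61, mR=-4410/2257; mL+mR=-1080/2257 → advance -1; mR−mL=-7740/2257 → turn -1·90°

0 45/58 45/82 45/82 -1575/2378 8 -5 N
1 18/29 90/97 90/97 -2178/2813 8 -6 E
2 1 45/17 45/17 -31/17 9 -6 S
3 18/5 18/13 18/13 -162/65 9 -7 W
4 9/10 45/82 45/82 -297/410 10 -7 N
5 90/157 18/25 18/25 -2538/3925 10 -8 E
6 45/61 9/5 9/5 -387/305 11 -8 S
7 90/37 90/61 90/61 -4410/2257 11 -9 W
final 12 -9 N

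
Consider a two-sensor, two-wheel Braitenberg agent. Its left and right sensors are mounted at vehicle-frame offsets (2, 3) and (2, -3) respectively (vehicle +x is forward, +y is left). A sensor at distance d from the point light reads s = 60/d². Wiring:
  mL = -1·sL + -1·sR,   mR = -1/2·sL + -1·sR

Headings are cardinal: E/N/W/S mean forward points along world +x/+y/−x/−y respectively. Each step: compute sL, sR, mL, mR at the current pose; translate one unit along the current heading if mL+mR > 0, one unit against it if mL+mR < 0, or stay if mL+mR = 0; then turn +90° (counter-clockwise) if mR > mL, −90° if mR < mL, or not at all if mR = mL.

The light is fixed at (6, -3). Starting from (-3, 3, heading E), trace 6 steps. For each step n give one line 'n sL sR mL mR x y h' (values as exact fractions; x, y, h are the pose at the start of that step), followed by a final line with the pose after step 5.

0 6/13 30/29 -564/377 -477/377 -3 3 E
1 60/233 60/113 -20760/26329 -17370/26329 -4 3 N
2 15/37 15/52 -1335/1924 -945/1924 -4 2 W
3 4/3 20/51 -88/51 -18/17 -3 2 S
4 6/13 30/29 -564/377 -477/377 -3 3 E
5 60/233 60/113 -20760/26329 -17370/26329 -4 3 N
final -4 2 W

n=0: pose=(-3,3,E); sL=6/13, sR=30/29; mL=-564/377, mR=-477/377; mL+mR=-1041/377 → advance -1; mR−mL=3/13 → turn +1·90°
n=1: pose=(-4,3,N); sL=60/233, sR=60/113; mL=-20760/26329, mR=-17370/26329; mL+mR=-38130/26329 → advance -1; mR−mL=30/233 → turn +1·90°
n=2: pose=(-4,2,W); sL=15/37, sR=15/52; mL=-1335/1924, mR=-945/1924; mL+mR=-570/481 → advance -1; mR−mL=15/74 → turn +1·90°
n=3: pose=(-3,2,S); sL=4/3, sR=20/51; mL=-88/51, mR=-18/17; mL+mR=-142/51 → advance -1; mR−mL=2/3 → turn +1·90°
n=4: pose=(-3,3,E); sL=6/13, sR=30/29; mL=-564/377, mR=-477/377; mL+mR=-1041/377 → advance -1; mR−mL=3/13 → turn +1·90°
n=5: pose=(-4,3,N); sL=60/233, sR=60/113; mL=-20760/26329, mR=-17370/26329; mL+mR=-38130/26329 → advance -1; mR−mL=30/233 → turn +1·90°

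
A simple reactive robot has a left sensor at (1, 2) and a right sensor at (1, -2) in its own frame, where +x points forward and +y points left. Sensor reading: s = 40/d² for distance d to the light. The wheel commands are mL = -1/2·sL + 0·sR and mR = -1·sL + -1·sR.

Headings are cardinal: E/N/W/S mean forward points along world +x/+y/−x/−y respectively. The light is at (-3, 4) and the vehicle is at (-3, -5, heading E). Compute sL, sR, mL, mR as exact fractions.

left sensor world pos  = (-2, -3); dL² = 50
right sensor world pos = (-2, -7); dR² = 122
sL = 40/50 = 4/5
sR = 40/122 = 20/61
mL = -1/2·sL + 0·sR = -2/5
mR = -1·sL + -1·sR = -344/305

4/5 20/61 -2/5 -344/305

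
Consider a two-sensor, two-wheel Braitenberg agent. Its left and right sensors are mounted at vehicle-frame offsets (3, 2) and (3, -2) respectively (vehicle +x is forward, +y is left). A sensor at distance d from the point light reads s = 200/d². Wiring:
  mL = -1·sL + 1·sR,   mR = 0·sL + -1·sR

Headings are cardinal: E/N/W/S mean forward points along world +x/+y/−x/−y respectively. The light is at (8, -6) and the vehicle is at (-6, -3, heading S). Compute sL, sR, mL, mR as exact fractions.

25/18 25/32 -175/288 -25/32

left sensor world pos  = (-4, -6); dL² = 144
right sensor world pos = (-8, -6); dR² = 256
sL = 200/144 = 25/18
sR = 200/256 = 25/32
mL = -1·sL + 1·sR = -175/288
mR = 0·sL + -1·sR = -25/32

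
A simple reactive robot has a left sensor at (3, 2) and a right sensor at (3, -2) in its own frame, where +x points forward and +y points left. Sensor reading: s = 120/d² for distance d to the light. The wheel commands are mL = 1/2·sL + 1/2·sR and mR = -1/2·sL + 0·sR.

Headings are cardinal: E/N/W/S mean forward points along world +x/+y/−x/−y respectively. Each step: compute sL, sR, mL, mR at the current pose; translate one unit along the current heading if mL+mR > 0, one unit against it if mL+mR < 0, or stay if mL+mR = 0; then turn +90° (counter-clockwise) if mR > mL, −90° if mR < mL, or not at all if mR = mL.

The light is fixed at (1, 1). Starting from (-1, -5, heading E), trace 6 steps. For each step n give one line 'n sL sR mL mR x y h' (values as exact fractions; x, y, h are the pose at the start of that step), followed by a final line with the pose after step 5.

0 120/17 24/13 984/221 -60/17 -1 -5 E
1 60/41 4/3 172/123 -30/41 0 -5 S
2 120/97 120/41 8280/3977 -60/97 0 -6 W
3 15/4 15/2 45/8 -15/8 -1 -6 N
4 120/17 24/13 984/221 -60/17 -1 -5 E
5 60/41 4/3 172/123 -30/41 0 -5 S
final 0 -6 W

n=0: pose=(-1,-5,E); sL=120/17, sR=24/13; mL=984/221, mR=-60/17; mL+mR=12/13 → advance +1; mR−mL=-1764/221 → turn -1·90°
n=1: pose=(0,-5,S); sL=60/41, sR=4/3; mL=172/123, mR=-30/41; mL+mR=2/3 → advance +1; mR−mL=-262/123 → turn -1·90°
n=2: pose=(0,-6,W); sL=120/97, sR=120/41; mL=8280/3977, mR=-60/97; mL+mR=60/41 → advance +1; mR−mL=-10740/3977 → turn -1·90°
n=3: pose=(-1,-6,N); sL=15/4, sR=15/2; mL=45/8, mR=-15/8; mL+mR=15/4 → advance +1; mR−mL=-15/2 → turn -1·90°
n=4: pose=(-1,-5,E); sL=120/17, sR=24/13; mL=984/221, mR=-60/17; mL+mR=12/13 → advance +1; mR−mL=-1764/221 → turn -1·90°
n=5: pose=(0,-5,S); sL=60/41, sR=4/3; mL=172/123, mR=-30/41; mL+mR=2/3 → advance +1; mR−mL=-262/123 → turn -1·90°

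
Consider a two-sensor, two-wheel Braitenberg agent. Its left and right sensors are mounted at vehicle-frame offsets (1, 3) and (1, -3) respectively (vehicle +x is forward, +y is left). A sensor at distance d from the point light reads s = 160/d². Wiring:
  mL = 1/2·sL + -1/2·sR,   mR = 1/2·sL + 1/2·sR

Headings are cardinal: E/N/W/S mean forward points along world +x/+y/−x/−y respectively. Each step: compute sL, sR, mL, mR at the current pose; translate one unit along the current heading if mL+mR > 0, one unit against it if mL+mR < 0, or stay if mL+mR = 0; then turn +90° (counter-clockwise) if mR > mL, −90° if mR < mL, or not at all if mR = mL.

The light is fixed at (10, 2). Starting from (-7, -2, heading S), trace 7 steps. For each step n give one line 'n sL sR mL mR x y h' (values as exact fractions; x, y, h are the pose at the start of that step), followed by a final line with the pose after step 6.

0 160/221 32/85 192/1105 608/1105 -7 -2 S
1 8/13 1/2 3/52 29/52 -7 -3 E
2 160/377 32/37 -3072/13949 8992/13949 -6 -3 N
3 80/169 16/29 -192/4901 2512/4901 -6 -2 W
4 160/221 32/85 192/1105 608/1105 -7 -2 S
5 8/13 1/2 3/52 29/52 -7 -3 E
6 160/377 32/37 -3072/13949 8992/13949 -6 -3 N
final -6 -2 W

n=0: pose=(-7,-2,S); sL=160/221, sR=32/85; mL=192/1105, mR=608/1105; mL+mR=160/221 → advance +1; mR−mL=32/85 → turn +1·90°
n=1: pose=(-7,-3,E); sL=8/13, sR=1/2; mL=3/52, mR=29/52; mL+mR=8/13 → advance +1; mR−mL=1/2 → turn +1·90°
n=2: pose=(-6,-3,N); sL=160/377, sR=32/37; mL=-3072/13949, mR=8992/13949; mL+mR=160/377 → advance +1; mR−mL=32/37 → turn +1·90°
n=3: pose=(-6,-2,W); sL=80/169, sR=16/29; mL=-192/4901, mR=2512/4901; mL+mR=80/169 → advance +1; mR−mL=16/29 → turn +1·90°
n=4: pose=(-7,-2,S); sL=160/221, sR=32/85; mL=192/1105, mR=608/1105; mL+mR=160/221 → advance +1; mR−mL=32/85 → turn +1·90°
n=5: pose=(-7,-3,E); sL=8/13, sR=1/2; mL=3/52, mR=29/52; mL+mR=8/13 → advance +1; mR−mL=1/2 → turn +1·90°
n=6: pose=(-6,-3,N); sL=160/377, sR=32/37; mL=-3072/13949, mR=8992/13949; mL+mR=160/377 → advance +1; mR−mL=32/37 → turn +1·90°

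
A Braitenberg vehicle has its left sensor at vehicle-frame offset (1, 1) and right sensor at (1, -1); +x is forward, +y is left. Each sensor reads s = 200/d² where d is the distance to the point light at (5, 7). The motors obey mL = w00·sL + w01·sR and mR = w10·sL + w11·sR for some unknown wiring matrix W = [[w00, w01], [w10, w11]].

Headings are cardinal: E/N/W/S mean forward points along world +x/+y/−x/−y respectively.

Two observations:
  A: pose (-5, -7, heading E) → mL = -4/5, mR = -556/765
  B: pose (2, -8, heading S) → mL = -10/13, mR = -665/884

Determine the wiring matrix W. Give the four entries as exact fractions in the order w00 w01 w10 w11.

obs A: pose=(-5,-7,E) → sL=4/5, sR=100/153, mL=-4/5, mR=-556/765
obs B: pose=(2,-8,S) → sL=10/13, sR=25/34, mL=-10/13, mR=-665/884
sensor matrix S = [[4/5, 100/153], [10/13, 25/34]]; det S = 10/117
solve [mL_A; mL_B] = S·[w00; w01] and [mR_A; mR_B] = S·[w10; w11]:
  w00 = -1, w01 = 0, w10 = -1/2, w11 = -1/2

-1 0 -1/2 -1/2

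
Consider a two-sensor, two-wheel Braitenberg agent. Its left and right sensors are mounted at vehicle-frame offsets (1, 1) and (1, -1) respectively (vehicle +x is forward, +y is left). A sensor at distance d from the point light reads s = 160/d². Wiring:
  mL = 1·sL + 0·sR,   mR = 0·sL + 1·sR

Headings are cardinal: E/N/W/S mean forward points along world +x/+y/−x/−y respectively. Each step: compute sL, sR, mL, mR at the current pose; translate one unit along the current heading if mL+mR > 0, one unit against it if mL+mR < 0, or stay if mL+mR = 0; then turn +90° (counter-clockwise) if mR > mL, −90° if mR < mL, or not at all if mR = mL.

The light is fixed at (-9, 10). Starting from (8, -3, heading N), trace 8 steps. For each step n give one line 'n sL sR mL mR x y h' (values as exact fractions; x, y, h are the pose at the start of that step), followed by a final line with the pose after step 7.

n=0: pose=(8,-3,N); sL=2/5, sR=40/117; mL=2/5, mR=40/117; mL+mR=434/585 → advance +1; mR−mL=-34/585 → turn -1·90°
n=1: pose=(8,-2,E); sL=32/89, sR=160/493; mL=32/89, mR=160/493; mL+mR=30016/43877 → advance +1; mR−mL=-1536/43877 → turn -1·90°
n=2: pose=(9,-2,S); sL=16/53, sR=80/229; mL=16/53, mR=80/229; mL+mR=7904/12137 → advance +1; mR−mL=576/12137 → turn +1·90°
n=3: pose=(9,-3,E); sL=32/101, sR=160/557; mL=32/101, mR=160/557; mL+mR=33984/56257 → advance +1; mR−mL=-1664/56257 → turn -1·90°
n=4: pose=(10,-3,S); sL=40/149, sR=4/13; mL=40/149, mR=4/13; mL+mR=1116/1937 → advance +1; mR−mL=76/1937 → turn +1·90°
n=5: pose=(10,-4,E); sL=160/569, sR=32/125; mL=160/569, mR=32/125; mL+mR=38208/71125 → advance +1; mR−mL=-1792/71125 → turn -1·90°
n=6: pose=(11,-4,S); sL=80/333, sR=80/293; mL=80/333, mR=80/293; mL+mR=50080/97569 → advance +1; mR−mL=3200/97569 → turn +1·90°
n=7: pose=(11,-5,E); sL=160/637, sR=160/697; mL=160/637, mR=160/697; mL+mR=213440/443989 → advance +1; mR−mL=-9600/443989 → turn -1·90°

0 2/5 40/117 2/5 40/117 8 -3 N
1 32/89 160/493 32/89 160/493 8 -2 E
2 16/53 80/229 16/53 80/229 9 -2 S
3 32/101 160/557 32/101 160/557 9 -3 E
4 40/149 4/13 40/149 4/13 10 -3 S
5 160/569 32/125 160/569 32/125 10 -4 E
6 80/333 80/293 80/333 80/293 11 -4 S
7 160/637 160/697 160/637 160/697 11 -5 E
final 12 -5 S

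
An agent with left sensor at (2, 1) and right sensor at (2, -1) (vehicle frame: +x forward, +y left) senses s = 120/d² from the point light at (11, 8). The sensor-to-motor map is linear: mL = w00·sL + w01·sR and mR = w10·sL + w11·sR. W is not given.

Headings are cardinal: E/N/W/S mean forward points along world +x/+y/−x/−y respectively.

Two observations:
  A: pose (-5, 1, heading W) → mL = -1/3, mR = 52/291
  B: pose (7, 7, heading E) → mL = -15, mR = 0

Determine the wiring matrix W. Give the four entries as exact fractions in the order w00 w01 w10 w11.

obs A: pose=(-5,1,W) → sL=30/97, sR=1/3, mL=-1/3, mR=52/291
obs B: pose=(7,7,E) → sL=30, sR=15, mL=-15, mR=0
sensor matrix S = [[30/97, 1/3], [30, 15]]; det S = -520/97
solve [mL_A; mL_B] = S·[w00; w01] and [mR_A; mR_B] = S·[w10; w11]:
  w00 = 0, w01 = -1, w10 = -1/2, w11 = 1

0 -1 -1/2 1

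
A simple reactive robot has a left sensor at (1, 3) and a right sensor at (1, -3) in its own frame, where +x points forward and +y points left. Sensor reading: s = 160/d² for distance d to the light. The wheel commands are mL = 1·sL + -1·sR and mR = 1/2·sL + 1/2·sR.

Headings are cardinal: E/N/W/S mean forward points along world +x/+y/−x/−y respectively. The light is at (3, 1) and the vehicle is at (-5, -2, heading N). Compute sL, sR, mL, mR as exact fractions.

32/25 160/29 -3072/725 2464/725

left sensor world pos  = (-8, -1); dL² = 125
right sensor world pos = (-2, -1); dR² = 29
sL = 160/125 = 32/25
sR = 160/29 = 160/29
mL = 1·sL + -1·sR = -3072/725
mR = 1/2·sL + 1/2·sR = 2464/725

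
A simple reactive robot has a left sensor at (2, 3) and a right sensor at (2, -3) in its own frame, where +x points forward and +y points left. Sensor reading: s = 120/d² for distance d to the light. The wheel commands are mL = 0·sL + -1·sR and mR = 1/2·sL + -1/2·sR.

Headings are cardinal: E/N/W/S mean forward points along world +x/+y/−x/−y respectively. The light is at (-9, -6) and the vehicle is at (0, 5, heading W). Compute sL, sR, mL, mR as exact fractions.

left sensor world pos  = (-2, 2); dL² = 113
right sensor world pos = (-2, 8); dR² = 245
sL = 120/113 = 120/113
sR = 120/245 = 24/49
mL = 0·sL + -1·sR = -24/49
mR = 1/2·sL + -1/2·sR = 1584/5537

120/113 24/49 -24/49 1584/5537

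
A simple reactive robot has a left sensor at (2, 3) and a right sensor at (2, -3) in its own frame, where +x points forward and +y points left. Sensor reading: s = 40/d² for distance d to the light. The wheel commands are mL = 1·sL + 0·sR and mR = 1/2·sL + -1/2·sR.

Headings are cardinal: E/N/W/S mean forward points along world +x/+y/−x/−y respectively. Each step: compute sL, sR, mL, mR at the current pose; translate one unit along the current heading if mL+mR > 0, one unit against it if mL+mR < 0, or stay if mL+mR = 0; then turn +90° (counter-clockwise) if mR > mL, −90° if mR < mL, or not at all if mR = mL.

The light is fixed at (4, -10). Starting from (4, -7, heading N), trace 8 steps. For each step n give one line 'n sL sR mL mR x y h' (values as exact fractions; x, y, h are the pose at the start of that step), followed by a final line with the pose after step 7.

n=0: pose=(4,-7,N); sL=20/17, sR=20/17; mL=20/17, mR=0; mL+mR=20/17 → advance +1; mR−mL=-20/17 → turn -1·90°
n=1: pose=(4,-6,E); sL=40/53, sR=8; mL=40/53, mR=-192/53; mL+mR=-152/53 → advance -1; mR−mL=-232/53 → turn -1·90°
n=2: pose=(3,-6,S); sL=5, sR=2; mL=5, mR=3/2; mL+mR=13/2 → advance +1; mR−mL=-7/2 → turn -1·90°
n=3: pose=(3,-7,W); sL=40/9, sR=8/9; mL=40/9, mR=16/9; mL+mR=56/9 → advance +1; mR−mL=-8/3 → turn -1·90°
n=4: pose=(2,-7,N); sL=4/5, sR=20/13; mL=4/5, mR=-24/65; mL+mR=28/65 → advance +1; mR−mL=-76/65 → turn -1·90°
n=5: pose=(2,-6,E); sL=40/49, sR=40; mL=40/49, mR=-960/49; mL+mR=-920/49 → advance -1; mR−mL=-1000/49 → turn -1·90°
n=6: pose=(1,-6,S); sL=10, sR=1; mL=10, mR=9/2; mL+mR=29/2 → advance +1; mR−mL=-11/2 → turn -1·90°
n=7: pose=(1,-7,W); sL=8/5, sR=40/61; mL=8/5, mR=144/305; mL+mR=632/305 → advance +1; mR−mL=-344/305 → turn -1·90°

0 20/17 20/17 20/17 0 4 -7 N
1 40/53 8 40/53 -192/53 4 -6 E
2 5 2 5 3/2 3 -6 S
3 40/9 8/9 40/9 16/9 3 -7 W
4 4/5 20/13 4/5 -24/65 2 -7 N
5 40/49 40 40/49 -960/49 2 -6 E
6 10 1 10 9/2 1 -6 S
7 8/5 40/61 8/5 144/305 1 -7 W
final 0 -7 N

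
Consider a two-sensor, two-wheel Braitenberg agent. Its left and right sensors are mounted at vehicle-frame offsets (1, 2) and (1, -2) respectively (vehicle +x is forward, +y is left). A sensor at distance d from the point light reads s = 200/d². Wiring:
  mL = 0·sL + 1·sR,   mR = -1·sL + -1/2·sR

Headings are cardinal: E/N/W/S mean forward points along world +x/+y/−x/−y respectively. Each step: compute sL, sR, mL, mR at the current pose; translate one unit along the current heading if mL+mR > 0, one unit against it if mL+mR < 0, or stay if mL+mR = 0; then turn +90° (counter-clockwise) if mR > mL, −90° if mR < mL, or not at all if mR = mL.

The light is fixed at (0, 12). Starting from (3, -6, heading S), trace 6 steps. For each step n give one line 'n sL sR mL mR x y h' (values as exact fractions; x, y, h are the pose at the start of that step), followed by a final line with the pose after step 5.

n=0: pose=(3,-6,S); sL=100/193, sR=100/181; mL=100/181, mR=-27750/34933; mL+mR=-8450/34933 → advance -1; mR−mL=-47050/34933 → turn -1·90°
n=1: pose=(3,-5,W); sL=40/73, sR=200/229; mL=200/229, mR=-16460/16717; mL+mR=-1860/16717 → advance -1; mR−mL=-31060/16717 → turn -1·90°
n=2: pose=(4,-5,N); sL=10/13, sR=50/73; mL=50/73, mR=-1055/949; mL+mR=-405/949 → advance -1; mR−mL=-1705/949 → turn -1·90°
n=3: pose=(4,-6,E); sL=200/281, sR=8/17; mL=8/17, mR=-4524/4777; mL+mR=-2276/4777 → advance -1; mR−mL=-6772/4777 → turn -1·90°
n=4: pose=(3,-6,S); sL=100/193, sR=100/181; mL=100/181, mR=-27750/34933; mL+mR=-8450/34933 → advance -1; mR−mL=-47050/34933 → turn -1·90°
n=5: pose=(3,-5,W); sL=40/73, sR=200/229; mL=200/229, mR=-16460/16717; mL+mR=-1860/16717 → advance -1; mR−mL=-31060/16717 → turn -1·90°

0 100/193 100/181 100/181 -27750/34933 3 -6 S
1 40/73 200/229 200/229 -16460/16717 3 -5 W
2 10/13 50/73 50/73 -1055/949 4 -5 N
3 200/281 8/17 8/17 -4524/4777 4 -6 E
4 100/193 100/181 100/181 -27750/34933 3 -6 S
5 40/73 200/229 200/229 -16460/16717 3 -5 W
final 4 -5 N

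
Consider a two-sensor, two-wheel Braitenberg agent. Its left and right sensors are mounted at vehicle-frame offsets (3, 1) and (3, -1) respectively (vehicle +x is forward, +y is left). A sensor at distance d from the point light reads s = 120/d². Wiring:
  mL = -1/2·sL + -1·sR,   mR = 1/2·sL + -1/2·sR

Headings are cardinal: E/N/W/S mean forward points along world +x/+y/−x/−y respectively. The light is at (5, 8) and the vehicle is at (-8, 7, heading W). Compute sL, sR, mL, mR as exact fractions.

6/13 15/32 -291/416 -3/832

left sensor world pos  = (-11, 6); dL² = 260
right sensor world pos = (-11, 8); dR² = 256
sL = 120/260 = 6/13
sR = 120/256 = 15/32
mL = -1/2·sL + -1·sR = -291/416
mR = 1/2·sL + -1/2·sR = -3/832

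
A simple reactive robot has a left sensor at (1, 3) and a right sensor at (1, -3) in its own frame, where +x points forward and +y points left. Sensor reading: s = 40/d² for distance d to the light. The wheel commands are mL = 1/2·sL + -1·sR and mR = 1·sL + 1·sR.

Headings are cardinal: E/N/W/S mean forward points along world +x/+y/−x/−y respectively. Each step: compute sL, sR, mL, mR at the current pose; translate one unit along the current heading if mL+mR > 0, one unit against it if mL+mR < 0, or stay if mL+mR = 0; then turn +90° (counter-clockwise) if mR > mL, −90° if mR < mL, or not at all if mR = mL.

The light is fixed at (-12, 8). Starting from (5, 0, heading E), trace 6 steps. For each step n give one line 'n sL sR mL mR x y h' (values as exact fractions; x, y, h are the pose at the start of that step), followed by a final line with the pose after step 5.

0 40/349 8/89 -1012/31061 6352/31061 5 0 E
1 20/137 4/49 -58/6713 1528/6713 6 0 N
2 40/389 8/61 -1892/23729 5552/23729 6 1 W
3 5/58 2/13 -167/1508 181/754 5 1 S
4 40/349 8/89 -1012/31061 6352/31061 5 0 E
5 20/137 4/49 -58/6713 1528/6713 6 0 N
final 6 1 W

n=0: pose=(5,0,E); sL=40/349, sR=8/89; mL=-1012/31061, mR=6352/31061; mL+mR=60/349 → advance +1; mR−mL=7364/31061 → turn +1·90°
n=1: pose=(6,0,N); sL=20/137, sR=4/49; mL=-58/6713, mR=1528/6713; mL+mR=30/137 → advance +1; mR−mL=1586/6713 → turn +1·90°
n=2: pose=(6,1,W); sL=40/389, sR=8/61; mL=-1892/23729, mR=5552/23729; mL+mR=60/389 → advance +1; mR−mL=7444/23729 → turn +1·90°
n=3: pose=(5,1,S); sL=5/58, sR=2/13; mL=-167/1508, mR=181/754; mL+mR=15/116 → advance +1; mR−mL=529/1508 → turn +1·90°
n=4: pose=(5,0,E); sL=40/349, sR=8/89; mL=-1012/31061, mR=6352/31061; mL+mR=60/349 → advance +1; mR−mL=7364/31061 → turn +1·90°
n=5: pose=(6,0,N); sL=20/137, sR=4/49; mL=-58/6713, mR=1528/6713; mL+mR=30/137 → advance +1; mR−mL=1586/6713 → turn +1·90°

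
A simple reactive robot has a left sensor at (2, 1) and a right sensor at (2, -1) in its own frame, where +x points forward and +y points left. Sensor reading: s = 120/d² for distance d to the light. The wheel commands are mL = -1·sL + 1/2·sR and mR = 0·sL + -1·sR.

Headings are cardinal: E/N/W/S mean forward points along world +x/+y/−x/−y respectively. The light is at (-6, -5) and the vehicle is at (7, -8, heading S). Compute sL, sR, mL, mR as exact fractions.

120/221 120/169 -540/2873 -120/169

left sensor world pos  = (8, -10); dL² = 221
right sensor world pos = (6, -10); dR² = 169
sL = 120/221 = 120/221
sR = 120/169 = 120/169
mL = -1·sL + 1/2·sR = -540/2873
mR = 0·sL + -1·sR = -120/169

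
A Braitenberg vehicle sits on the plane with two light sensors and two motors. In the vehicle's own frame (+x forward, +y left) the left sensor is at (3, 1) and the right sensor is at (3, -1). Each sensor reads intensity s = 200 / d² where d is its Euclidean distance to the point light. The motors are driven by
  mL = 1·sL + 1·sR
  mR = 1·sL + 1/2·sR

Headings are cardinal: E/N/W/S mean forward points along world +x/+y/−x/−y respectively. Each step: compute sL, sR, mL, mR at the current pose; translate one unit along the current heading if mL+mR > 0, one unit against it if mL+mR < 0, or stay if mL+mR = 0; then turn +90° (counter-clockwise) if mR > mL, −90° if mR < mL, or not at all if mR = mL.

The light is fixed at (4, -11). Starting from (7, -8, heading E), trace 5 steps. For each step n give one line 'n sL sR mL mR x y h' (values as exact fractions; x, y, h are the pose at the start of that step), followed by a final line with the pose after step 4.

n=0: pose=(7,-8,E); sL=50/13, sR=5; mL=115/13, mR=165/26; mL+mR=395/26 → advance +1; mR−mL=-5/2 → turn -1·90°
n=1: pose=(8,-8,S); sL=8, sR=200/9; mL=272/9, mR=172/9; mL+mR=148/3 → advance +1; mR−mL=-100/9 → turn -1·90°
n=2: pose=(8,-9,W); sL=100, sR=20; mL=120, mR=110; mL+mR=230 → advance +1; mR−mL=-10 → turn -1·90°
n=3: pose=(7,-9,N); sL=200/29, sR=200/41; mL=14000/1189, mR=11100/1189; mL+mR=25100/1189 → advance +1; mR−mL=-100/41 → turn -1·90°
n=4: pose=(7,-8,E); sL=50/13, sR=5; mL=115/13, mR=165/26; mL+mR=395/26 → advance +1; mR−mL=-5/2 → turn -1·90°

0 50/13 5 115/13 165/26 7 -8 E
1 8 200/9 272/9 172/9 8 -8 S
2 100 20 120 110 8 -9 W
3 200/29 200/41 14000/1189 11100/1189 7 -9 N
4 50/13 5 115/13 165/26 7 -8 E
final 8 -8 S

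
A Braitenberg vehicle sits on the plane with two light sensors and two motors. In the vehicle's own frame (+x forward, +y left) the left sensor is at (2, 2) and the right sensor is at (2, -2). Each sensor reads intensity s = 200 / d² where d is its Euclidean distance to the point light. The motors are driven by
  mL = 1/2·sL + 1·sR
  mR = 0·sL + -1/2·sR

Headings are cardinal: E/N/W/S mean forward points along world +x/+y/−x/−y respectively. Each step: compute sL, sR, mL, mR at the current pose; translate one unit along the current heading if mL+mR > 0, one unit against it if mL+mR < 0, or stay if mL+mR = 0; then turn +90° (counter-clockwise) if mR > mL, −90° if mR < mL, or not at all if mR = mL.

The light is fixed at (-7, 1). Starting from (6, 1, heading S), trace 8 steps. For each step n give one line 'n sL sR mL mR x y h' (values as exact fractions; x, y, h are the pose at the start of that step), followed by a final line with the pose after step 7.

0 200/229 8/5 2332/1145 -4/5 6 1 S
1 20/13 100/61 1910/793 -50/61 6 0 W
2 200/101 200/197 39900/19897 -100/197 5 0 N
3 1 1 3/2 -1/2 5 1 E
4 200/229 8/5 2332/1145 -4/5 6 1 S
5 20/13 100/61 1910/793 -50/61 6 0 W
6 200/101 200/197 39900/19897 -100/197 5 0 N
7 1 1 3/2 -1/2 5 1 E
final 6 1 S

n=0: pose=(6,1,S); sL=200/229, sR=8/5; mL=2332/1145, mR=-4/5; mL+mR=1416/1145 → advance +1; mR−mL=-3248/1145 → turn -1·90°
n=1: pose=(6,0,W); sL=20/13, sR=100/61; mL=1910/793, mR=-50/61; mL+mR=1260/793 → advance +1; mR−mL=-2560/793 → turn -1·90°
n=2: pose=(5,0,N); sL=200/101, sR=200/197; mL=39900/19897, mR=-100/197; mL+mR=29800/19897 → advance +1; mR−mL=-50000/19897 → turn -1·90°
n=3: pose=(5,1,E); sL=1, sR=1; mL=3/2, mR=-1/2; mL+mR=1 → advance +1; mR−mL=-2 → turn -1·90°
n=4: pose=(6,1,S); sL=200/229, sR=8/5; mL=2332/1145, mR=-4/5; mL+mR=1416/1145 → advance +1; mR−mL=-3248/1145 → turn -1·90°
n=5: pose=(6,0,W); sL=20/13, sR=100/61; mL=1910/793, mR=-50/61; mL+mR=1260/793 → advance +1; mR−mL=-2560/793 → turn -1·90°
n=6: pose=(5,0,N); sL=200/101, sR=200/197; mL=39900/19897, mR=-100/197; mL+mR=29800/19897 → advance +1; mR−mL=-50000/19897 → turn -1·90°
n=7: pose=(5,1,E); sL=1, sR=1; mL=3/2, mR=-1/2; mL+mR=1 → advance +1; mR−mL=-2 → turn -1·90°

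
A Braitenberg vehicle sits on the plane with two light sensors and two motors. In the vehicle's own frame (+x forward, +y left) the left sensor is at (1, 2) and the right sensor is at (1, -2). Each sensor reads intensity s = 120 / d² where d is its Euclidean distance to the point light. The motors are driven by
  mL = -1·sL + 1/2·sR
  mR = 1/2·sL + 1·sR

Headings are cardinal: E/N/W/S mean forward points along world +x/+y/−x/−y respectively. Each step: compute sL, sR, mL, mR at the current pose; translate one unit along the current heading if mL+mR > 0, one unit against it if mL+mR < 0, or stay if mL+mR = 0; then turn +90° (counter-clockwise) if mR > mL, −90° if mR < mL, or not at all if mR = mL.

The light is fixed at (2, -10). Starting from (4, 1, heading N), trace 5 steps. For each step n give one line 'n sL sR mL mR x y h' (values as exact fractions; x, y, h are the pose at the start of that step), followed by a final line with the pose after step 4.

0 5/6 3/4 -11/24 7/6 4 1 N
1 120/101 120/197 -17580/19897 23940/19897 4 2 W
2 12/13 60/61 -342/793 1146/793 3 2 S
3 120/173 24/17 36/2941 5172/2941 3 1 E
4 5/6 3/4 -11/24 7/6 4 1 N
final 4 2 W

n=0: pose=(4,1,N); sL=5/6, sR=3/4; mL=-11/24, mR=7/6; mL+mR=17/24 → advance +1; mR−mL=13/8 → turn +1·90°
n=1: pose=(4,2,W); sL=120/101, sR=120/197; mL=-17580/19897, mR=23940/19897; mL+mR=6360/19897 → advance +1; mR−mL=41520/19897 → turn +1·90°
n=2: pose=(3,2,S); sL=12/13, sR=60/61; mL=-342/793, mR=1146/793; mL+mR=804/793 → advance +1; mR−mL=1488/793 → turn +1·90°
n=3: pose=(3,1,E); sL=120/173, sR=24/17; mL=36/2941, mR=5172/2941; mL+mR=5208/2941 → advance +1; mR−mL=5136/2941 → turn +1·90°
n=4: pose=(4,1,N); sL=5/6, sR=3/4; mL=-11/24, mR=7/6; mL+mR=17/24 → advance +1; mR−mL=13/8 → turn +1·90°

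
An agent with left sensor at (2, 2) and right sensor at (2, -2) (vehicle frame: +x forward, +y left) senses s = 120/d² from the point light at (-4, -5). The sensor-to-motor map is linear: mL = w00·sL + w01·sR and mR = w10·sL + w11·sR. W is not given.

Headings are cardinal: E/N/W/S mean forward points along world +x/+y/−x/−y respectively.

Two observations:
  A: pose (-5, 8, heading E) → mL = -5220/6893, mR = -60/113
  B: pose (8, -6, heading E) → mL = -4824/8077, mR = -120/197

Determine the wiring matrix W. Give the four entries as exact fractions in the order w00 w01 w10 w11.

obs A: pose=(-5,8,E) → sL=60/113, sR=60/61, mL=-5220/6893, mR=-60/113
obs B: pose=(8,-6,E) → sL=120/197, sR=24/41, mL=-4824/8077, mR=-120/197
sensor matrix S = [[60/113, 60/61], [120/197, 24/41]]; det S = -16053120/55674761
solve [mL_A; mL_B] = S·[w00; w01] and [mR_A; mR_B] = S·[w10; w11]:
  w00 = -1/2, w01 = -1/2, w10 = -1, w11 = 0

-1/2 -1/2 -1 0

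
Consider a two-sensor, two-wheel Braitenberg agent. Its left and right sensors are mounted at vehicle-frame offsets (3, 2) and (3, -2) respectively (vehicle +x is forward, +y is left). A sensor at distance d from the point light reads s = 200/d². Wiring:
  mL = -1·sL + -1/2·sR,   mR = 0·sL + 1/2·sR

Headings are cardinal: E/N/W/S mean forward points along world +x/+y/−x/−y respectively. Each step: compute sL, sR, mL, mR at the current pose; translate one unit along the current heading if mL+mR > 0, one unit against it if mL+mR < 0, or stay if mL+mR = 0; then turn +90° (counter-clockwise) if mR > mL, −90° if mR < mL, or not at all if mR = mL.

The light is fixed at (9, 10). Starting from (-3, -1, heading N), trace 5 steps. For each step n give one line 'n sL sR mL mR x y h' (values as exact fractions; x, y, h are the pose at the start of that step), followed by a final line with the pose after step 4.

n=0: pose=(-3,-1,N); sL=10/13, sR=50/41; mL=-735/533, mR=25/41; mL+mR=-10/13 → advance -1; mR−mL=1060/533 → turn +1·90°
n=1: pose=(-3,-2,W); sL=200/421, sR=8/13; mL=-4284/5473, mR=4/13; mL+mR=-200/421 → advance -1; mR−mL=5968/5473 → turn +1·90°
n=2: pose=(-2,-2,S); sL=100/153, sR=100/197; mL=-27350/30141, mR=50/197; mL+mR=-100/153 → advance -1; mR−mL=35000/30141 → turn +1·90°
n=3: pose=(-2,-1,E); sL=40/29, sR=200/233; mL=-12220/6757, mR=100/233; mL+mR=-40/29 → advance -1; mR−mL=15120/6757 → turn +1·90°
n=4: pose=(-3,-1,N); sL=10/13, sR=50/41; mL=-735/533, mR=25/41; mL+mR=-10/13 → advance -1; mR−mL=1060/533 → turn +1·90°

0 10/13 50/41 -735/533 25/41 -3 -1 N
1 200/421 8/13 -4284/5473 4/13 -3 -2 W
2 100/153 100/197 -27350/30141 50/197 -2 -2 S
3 40/29 200/233 -12220/6757 100/233 -2 -1 E
4 10/13 50/41 -735/533 25/41 -3 -1 N
final -3 -2 W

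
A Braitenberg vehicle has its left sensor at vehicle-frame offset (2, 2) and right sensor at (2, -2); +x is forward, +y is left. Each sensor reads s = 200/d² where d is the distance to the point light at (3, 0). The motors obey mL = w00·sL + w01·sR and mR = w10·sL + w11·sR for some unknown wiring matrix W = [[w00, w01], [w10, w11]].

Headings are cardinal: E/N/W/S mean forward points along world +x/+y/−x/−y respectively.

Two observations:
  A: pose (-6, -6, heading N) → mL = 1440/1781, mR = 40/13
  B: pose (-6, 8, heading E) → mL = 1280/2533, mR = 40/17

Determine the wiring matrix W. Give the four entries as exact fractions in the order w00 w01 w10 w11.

obs A: pose=(-6,-6,N) → sL=200/137, sR=40/13, mL=1440/1781, mR=40/13
obs B: pose=(-6,8,E) → sL=200/149, sR=40/17, mL=1280/2533, mR=40/17
sensor matrix S = [[200/137, 40/13], [200/149, 40/17]]; det S = -3136000/4511273
solve [mL_A; mL_B] = S·[w00; w01] and [mR_A; mR_B] = S·[w10; w11]:
  w00 = -1/2, w01 = 1/2, w10 = 0, w11 = 1

-1/2 1/2 0 1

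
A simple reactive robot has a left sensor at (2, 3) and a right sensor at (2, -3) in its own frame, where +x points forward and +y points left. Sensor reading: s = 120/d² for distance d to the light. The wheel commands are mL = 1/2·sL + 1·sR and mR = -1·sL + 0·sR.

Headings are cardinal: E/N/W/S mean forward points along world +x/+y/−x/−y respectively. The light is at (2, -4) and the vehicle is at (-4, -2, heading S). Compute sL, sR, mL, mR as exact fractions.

40/3 40/27 220/27 -40/3

left sensor world pos  = (-1, -4); dL² = 9
right sensor world pos = (-7, -4); dR² = 81
sL = 120/9 = 40/3
sR = 120/81 = 40/27
mL = 1/2·sL + 1·sR = 220/27
mR = -1·sL + 0·sR = -40/3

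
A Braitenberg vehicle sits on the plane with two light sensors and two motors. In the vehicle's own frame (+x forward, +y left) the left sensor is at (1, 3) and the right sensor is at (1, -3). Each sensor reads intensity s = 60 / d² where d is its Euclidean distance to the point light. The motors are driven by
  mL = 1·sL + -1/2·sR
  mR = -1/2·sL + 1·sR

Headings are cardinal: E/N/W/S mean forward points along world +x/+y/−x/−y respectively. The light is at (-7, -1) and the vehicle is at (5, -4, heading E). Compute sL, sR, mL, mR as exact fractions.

60/169 12/41 1446/6929 798/6929

left sensor world pos  = (6, -1); dL² = 169
right sensor world pos = (6, -7); dR² = 205
sL = 60/169 = 60/169
sR = 60/205 = 12/41
mL = 1·sL + -1/2·sR = 1446/6929
mR = -1/2·sL + 1·sR = 798/6929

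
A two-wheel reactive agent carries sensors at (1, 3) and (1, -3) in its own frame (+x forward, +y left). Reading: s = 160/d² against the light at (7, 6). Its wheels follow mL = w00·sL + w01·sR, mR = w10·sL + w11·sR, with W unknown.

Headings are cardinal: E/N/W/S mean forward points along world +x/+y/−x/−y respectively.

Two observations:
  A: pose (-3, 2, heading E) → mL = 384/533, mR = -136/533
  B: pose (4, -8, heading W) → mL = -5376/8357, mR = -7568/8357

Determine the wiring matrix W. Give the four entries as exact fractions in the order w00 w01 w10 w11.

1 -1 1/2 -1

obs A: pose=(-3,2,E) → sL=80/41, sR=16/13, mL=384/533, mR=-136/533
obs B: pose=(4,-8,W) → sL=32/61, sR=160/137, mL=-5376/8357, mR=-7568/8357
sensor matrix S = [[80/41, 16/13], [32/61, 160/137]]; det S = 7274496/4454281
solve [mL_A; mL_B] = S·[w00; w01] and [mR_A; mR_B] = S·[w10; w11]:
  w00 = 1, w01 = -1, w10 = 1/2, w11 = -1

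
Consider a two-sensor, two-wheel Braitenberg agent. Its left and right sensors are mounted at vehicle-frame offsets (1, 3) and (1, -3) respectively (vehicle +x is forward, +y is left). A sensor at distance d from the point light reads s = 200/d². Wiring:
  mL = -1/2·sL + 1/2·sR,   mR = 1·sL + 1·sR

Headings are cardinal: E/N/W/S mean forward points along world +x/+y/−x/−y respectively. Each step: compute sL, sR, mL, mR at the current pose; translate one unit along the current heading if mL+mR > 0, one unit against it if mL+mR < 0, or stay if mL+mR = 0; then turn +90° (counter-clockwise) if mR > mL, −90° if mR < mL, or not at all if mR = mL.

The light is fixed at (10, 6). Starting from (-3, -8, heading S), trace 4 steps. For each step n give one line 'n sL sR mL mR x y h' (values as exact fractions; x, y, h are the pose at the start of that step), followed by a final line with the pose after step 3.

n=0: pose=(-3,-8,S); sL=8/13, sR=200/481; mL=-48/481, mR=496/481; mL+mR=448/481 → advance +1; mR−mL=544/481 → turn +1·90°
n=1: pose=(-3,-9,E); sL=25/36, sR=50/117; mL=-125/936, mR=175/156; mL+mR=925/936 → advance +1; mR−mL=1175/936 → turn +1·90°
n=2: pose=(-2,-9,N); sL=200/421, sR=200/277; mL=14400/116617, mR=139600/116617; mL+mR=154000/116617 → advance +1; mR−mL=125200/116617 → turn +1·90°
n=3: pose=(-2,-8,W); sL=100/229, sR=20/29; mL=840/6641, mR=7480/6641; mL+mR=8320/6641 → advance +1; mR−mL=6640/6641 → turn +1·90°

0 8/13 200/481 -48/481 496/481 -3 -8 S
1 25/36 50/117 -125/936 175/156 -3 -9 E
2 200/421 200/277 14400/116617 139600/116617 -2 -9 N
3 100/229 20/29 840/6641 7480/6641 -2 -8 W
final -3 -8 S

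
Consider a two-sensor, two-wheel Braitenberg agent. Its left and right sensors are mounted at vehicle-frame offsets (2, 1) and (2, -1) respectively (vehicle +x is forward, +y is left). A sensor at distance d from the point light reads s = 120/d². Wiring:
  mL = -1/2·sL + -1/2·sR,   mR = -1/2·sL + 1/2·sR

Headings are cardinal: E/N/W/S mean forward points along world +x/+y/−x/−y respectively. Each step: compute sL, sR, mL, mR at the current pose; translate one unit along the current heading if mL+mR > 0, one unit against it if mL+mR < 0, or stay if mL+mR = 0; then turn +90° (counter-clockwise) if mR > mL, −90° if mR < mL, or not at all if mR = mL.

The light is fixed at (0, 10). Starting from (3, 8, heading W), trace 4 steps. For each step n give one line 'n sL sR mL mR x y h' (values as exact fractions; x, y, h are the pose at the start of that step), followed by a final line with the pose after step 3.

0 12 60 -36 24 3 8 W
1 120/41 24/5 -792/205 192/205 4 8 S
2 10/3 3 -19/6 -1/6 4 9 E
3 24 120/17 -264/17 -144/17 3 9 N
final 3 8 W

n=0: pose=(3,8,W); sL=12, sR=60; mL=-36, mR=24; mL+mR=-12 → advance -1; mR−mL=60 → turn +1·90°
n=1: pose=(4,8,S); sL=120/41, sR=24/5; mL=-792/205, mR=192/205; mL+mR=-120/41 → advance -1; mR−mL=24/5 → turn +1·90°
n=2: pose=(4,9,E); sL=10/3, sR=3; mL=-19/6, mR=-1/6; mL+mR=-10/3 → advance -1; mR−mL=3 → turn +1·90°
n=3: pose=(3,9,N); sL=24, sR=120/17; mL=-264/17, mR=-144/17; mL+mR=-24 → advance -1; mR−mL=120/17 → turn +1·90°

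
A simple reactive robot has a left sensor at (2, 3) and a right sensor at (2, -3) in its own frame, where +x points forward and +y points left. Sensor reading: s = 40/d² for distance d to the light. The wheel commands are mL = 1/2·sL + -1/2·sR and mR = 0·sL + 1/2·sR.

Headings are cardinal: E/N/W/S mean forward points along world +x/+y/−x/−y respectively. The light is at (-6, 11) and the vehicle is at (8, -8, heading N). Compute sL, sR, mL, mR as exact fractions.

4/41 20/289 168/11849 10/289

left sensor world pos  = (5, -6); dL² = 410
right sensor world pos = (11, -6); dR² = 578
sL = 40/410 = 4/41
sR = 40/578 = 20/289
mL = 1/2·sL + -1/2·sR = 168/11849
mR = 0·sL + 1/2·sR = 10/289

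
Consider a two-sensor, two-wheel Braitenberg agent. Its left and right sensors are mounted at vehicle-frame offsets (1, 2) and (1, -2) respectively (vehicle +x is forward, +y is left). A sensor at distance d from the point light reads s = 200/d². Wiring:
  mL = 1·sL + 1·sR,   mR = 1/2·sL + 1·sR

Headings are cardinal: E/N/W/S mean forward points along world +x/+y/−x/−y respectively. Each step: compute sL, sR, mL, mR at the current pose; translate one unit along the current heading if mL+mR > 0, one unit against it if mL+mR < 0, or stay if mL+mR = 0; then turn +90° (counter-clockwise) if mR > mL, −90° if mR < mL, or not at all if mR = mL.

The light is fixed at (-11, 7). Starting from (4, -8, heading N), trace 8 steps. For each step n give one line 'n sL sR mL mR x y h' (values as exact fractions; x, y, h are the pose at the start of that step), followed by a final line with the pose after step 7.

n=0: pose=(4,-8,N); sL=40/73, sR=40/97; mL=6800/7081, mR=4860/7081; mL+mR=11660/7081 → advance +1; mR−mL=-20/73 → turn -1·90°
n=1: pose=(4,-7,E); sL=1/2, sR=25/64; mL=57/64, mR=41/64; mL+mR=49/32 → advance +1; mR−mL=-1/4 → turn -1·90°
n=2: pose=(5,-7,S); sL=200/549, sR=200/421; mL=194000/231129, mR=151900/231129; mL+mR=115300/77043 → advance +1; mR−mL=-100/549 → turn -1·90°
n=3: pose=(5,-8,W); sL=100/257, sR=100/197; mL=45400/50629, mR=35550/50629; mL+mR=80950/50629 → advance +1; mR−mL=-50/257 → turn -1·90°
n=4: pose=(4,-8,N); sL=40/73, sR=40/97; mL=6800/7081, mR=4860/7081; mL+mR=11660/7081 → advance +1; mR−mL=-20/73 → turn -1·90°
n=5: pose=(4,-7,E); sL=1/2, sR=25/64; mL=57/64, mR=41/64; mL+mR=49/32 → advance +1; mR−mL=-1/4 → turn -1·90°
n=6: pose=(5,-7,S); sL=200/549, sR=200/421; mL=194000/231129, mR=151900/231129; mL+mR=115300/77043 → advance +1; mR−mL=-100/549 → turn -1·90°
n=7: pose=(5,-8,W); sL=100/257, sR=100/197; mL=45400/50629, mR=35550/50629; mL+mR=80950/50629 → advance +1; mR−mL=-50/257 → turn -1·90°

0 40/73 40/97 6800/7081 4860/7081 4 -8 N
1 1/2 25/64 57/64 41/64 4 -7 E
2 200/549 200/421 194000/231129 151900/231129 5 -7 S
3 100/257 100/197 45400/50629 35550/50629 5 -8 W
4 40/73 40/97 6800/7081 4860/7081 4 -8 N
5 1/2 25/64 57/64 41/64 4 -7 E
6 200/549 200/421 194000/231129 151900/231129 5 -7 S
7 100/257 100/197 45400/50629 35550/50629 5 -8 W
final 4 -8 N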